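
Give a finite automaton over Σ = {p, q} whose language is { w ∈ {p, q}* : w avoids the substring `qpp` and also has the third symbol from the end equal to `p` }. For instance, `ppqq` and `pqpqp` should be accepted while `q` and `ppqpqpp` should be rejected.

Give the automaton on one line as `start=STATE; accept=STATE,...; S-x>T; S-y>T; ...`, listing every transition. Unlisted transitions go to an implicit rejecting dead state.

Handle the two conditions separately and then intersect. The first has 4 states tracking partial matches of the forbidden pattern `qpp`; the second has 15 states tracking the last 3 symbols read. A product state is a pair (one from each), accepting exactly when both do. Minimizing collapses redundant product states.
An 11-state machine:
       p  q 
>  A   B  C 
   B   D  E 
   C   F  C 
   D   G  H 
   E   I  J 
   F   K  E 
 * G   G  H 
 * H   I  J 
 * I   K  E 
 * J   F  C 
   K   K  K 
(> = start, * = accepting)

start=A; accept=G,H,I,J; A-p>B; A-q>C; B-p>D; B-q>E; C-p>F; C-q>C; D-p>G; D-q>H; E-p>I; E-q>J; F-p>K; F-q>E; G-p>G; G-q>H; H-p>I; H-q>J; I-p>K; I-q>E; J-p>F; J-q>C; K-p>K; K-q>K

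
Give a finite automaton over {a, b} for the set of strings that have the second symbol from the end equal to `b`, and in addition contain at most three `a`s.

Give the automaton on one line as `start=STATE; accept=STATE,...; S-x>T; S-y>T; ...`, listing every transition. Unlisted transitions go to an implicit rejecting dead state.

start=q0; accept=q5,q6,q9,q10,q13,q14,q17; q0-a>q1; q0-b>q2; q1-a>q3; q1-b>q4; q2-a>q5; q2-b>q6; q3-a>q7; q3-b>q8; q4-a>q9; q4-b>q10; q5-a>q3; q5-b>q4; q6-a>q5; q6-b>q6; q7-a>q11; q7-b>q12; q8-a>q13; q8-b>q14; q9-a>q7; q9-b>q8; q10-a>q9; q10-b>q10; q11-a>q11; q11-b>q15; q12-a>q16; q12-b>q17; q13-a>q11; q13-b>q12; q14-a>q13; q14-b>q14; q15-a>q16; q15-b>q18; q16-a>q11; q16-b>q15; q17-a>q16; q17-b>q17; q18-a>q16; q18-b>q18

Handle the two conditions separately and then intersect. One (7 states) tracks the last 2 symbols read; the other (5 states) tracks the count of `a`s, saturating at 4. Each combined state is a pair, one component from each; accept when both components accept.
With 19 states:
          a    b  
>  q0     q1   q2 
   q1     q3   q4 
   q2     q5   q6 
   q3     q7   q8 
   q4     q9  q10 
 * q5     q3   q4 
 * q6     q5   q6 
   q7    q11  q12 
   q8    q13  q14 
 * q9     q7   q8 
 * q10    q9  q10 
   q11   q11  q15 
   q12   q16  q17 
 * q13   q11  q12 
 * q14   q13  q14 
   q15   q16  q18 
   q16   q11  q15 
 * q17   q16  q17 
   q18   q16  q18 
(> = start, * = accepting)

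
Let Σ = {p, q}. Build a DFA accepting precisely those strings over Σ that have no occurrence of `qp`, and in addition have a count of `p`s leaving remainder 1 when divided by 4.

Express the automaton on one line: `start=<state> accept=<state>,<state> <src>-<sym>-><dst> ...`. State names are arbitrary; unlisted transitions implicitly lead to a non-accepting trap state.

start=A accept=B,E A-p->B A-q->C B-p->D B-q->E C-p->F C-q->C D-p->G D-q->H E-p->I E-q->E F-p->I F-q->F G-p->A G-q->J H-p->K H-q->H I-p->K I-q->I J-p->L J-q->J K-p->L K-q->K L-p->F L-q->L

Build one automaton per condition and run them in lockstep. The first has 3 states tracking partial matches of the forbidden pattern `qp`; the second has 4 states tracking the count of `p`s modulo 4. A product state is a pair (one from each), accepting exactly when both do.
       p  q 
>  A   B  C 
 * B   D  E 
   C   F  C 
   D   G  H 
 * E   I  E 
   F   I  F 
   G   A  J 
   H   K  H 
   I   K  I 
   J   L  J 
   K   L  K 
   L   F  L 
(> = start, * = accepting)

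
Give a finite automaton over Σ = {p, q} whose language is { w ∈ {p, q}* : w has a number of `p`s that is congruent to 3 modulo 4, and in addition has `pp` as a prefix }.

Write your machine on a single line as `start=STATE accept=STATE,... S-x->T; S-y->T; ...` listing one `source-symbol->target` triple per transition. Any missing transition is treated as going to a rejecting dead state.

start=A; accept=E; A-p->B; A-q->C; B-p->D; B-q->C; C-p->C; C-q->C; D-p->E; D-q->D; E-p->F; E-q->E; F-p->G; F-q->F; G-p->D; G-q->G

Handle the two conditions separately and then intersect. One (4 states) tracks the count of `p`s modulo 4; the other (4 states) tracks whether the input so far still matches the prefix `pp`. Each combined state is a pair, one component from each; accept when both components accept. Equivalent product states are then merged.
A 7-state machine:
       p  q 
>  A   B  C 
   B   D  C 
   C   C  C 
   D   E  D 
 * E   F  E 
   F   G  F 
   G   D  G 
(> = start, * = accepting)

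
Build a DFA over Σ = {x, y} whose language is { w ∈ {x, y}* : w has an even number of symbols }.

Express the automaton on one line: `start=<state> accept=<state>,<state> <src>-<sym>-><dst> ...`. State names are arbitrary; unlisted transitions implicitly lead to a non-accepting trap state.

start=q0 accept=q0 q0-x->q1 q0-y->q1 q1-x->q0 q1-y->q0

Only the length mod 2 matters, so use a 2-cycle: from any state, every input symbol moves to the next state, wrapping q1 back to q0. Mark q0 accepting.
A 2-state machine:
        x   y  
>* q0   q1  q1 
   q1   q0  q0 
(> = start, * = accepting)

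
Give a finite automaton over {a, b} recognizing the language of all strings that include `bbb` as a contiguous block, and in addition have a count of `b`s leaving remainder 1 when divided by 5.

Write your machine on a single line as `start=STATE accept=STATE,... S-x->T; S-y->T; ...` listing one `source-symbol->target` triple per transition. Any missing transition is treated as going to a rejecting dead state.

Handle the two conditions separately and then intersect. The first has 4 states tracking whether and how much of `bbb` has been seen; the second has 5 states tracking the count of `b`s modulo 5. A product state is a pair (one from each), accepting exactly when both do.
20 states suffice.
          a    b  
>  q0     q0   q1 
   q1     q2   q3 
   q2     q2   q4 
   q3     q5   q6 
   q4     q5   q7 
   q5     q5   q8 
   q6     q6   q9 
   q7    q10   q9 
   q8    q10  q11 
   q9     q9  q12 
   q10   q10  q13 
   q11   q14  q12 
   q12   q12  q15 
   q13   q14  q16 
   q14   q14  q17 
 * q15   q15  q18 
   q16    q0  q15 
   q17    q0  q19 
   q18   q18   q6 
   q19    q2  q18 
(> = start, * = accepting)

start=q0; accept=q15; q0-a->q0; q0-b->q1; q1-a->q2; q1-b->q3; q2-a->q2; q2-b->q4; q3-a->q5; q3-b->q6; q4-a->q5; q4-b->q7; q5-a->q5; q5-b->q8; q6-a->q6; q6-b->q9; q7-a->q10; q7-b->q9; q8-a->q10; q8-b->q11; q9-a->q9; q9-b->q12; q10-a->q10; q10-b->q13; q11-a->q14; q11-b->q12; q12-a->q12; q12-b->q15; q13-a->q14; q13-b->q16; q14-a->q14; q14-b->q17; q15-a->q15; q15-b->q18; q16-a->q0; q16-b->q15; q17-a->q0; q17-b->q19; q18-a->q18; q18-b->q6; q19-a->q2; q19-b->q18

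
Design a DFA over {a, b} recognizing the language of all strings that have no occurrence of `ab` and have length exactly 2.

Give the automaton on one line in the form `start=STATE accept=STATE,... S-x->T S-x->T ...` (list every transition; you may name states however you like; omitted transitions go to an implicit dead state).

Build one automaton per condition and run them in lockstep. One (3 states) tracks partial matches of the forbidden pattern `ab`; the other (4 states) tracks the input length, saturating at 3. Each combined state is a pair, one component from each; accept when both components accept. After merging equivalent states the machine shrinks.
With 5 states:
        a   b  
>  q0   q1  q2 
   q1   q3  q4 
   q2   q3  q3 
 * q3   q4  q4 
   q4   q4  q4 
(> = start, * = accepting)

start=q0 accept=q3 q0-a->q1 q0-b->q2 q1-a->q3 q1-b->q4 q2-a->q3 q2-b->q3 q3-a->q4 q3-b->q4 q4-a->q4 q4-b->q4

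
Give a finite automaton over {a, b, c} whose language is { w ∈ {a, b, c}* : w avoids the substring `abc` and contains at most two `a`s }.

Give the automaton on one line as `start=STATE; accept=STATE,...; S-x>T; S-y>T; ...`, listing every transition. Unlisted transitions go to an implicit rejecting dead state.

start=s0; accept=s0,s1,s2,s3,s4,s6,s7; s0-a>s1; s0-b>s0; s0-c>s0; s1-a>s2; s1-b>s3; s1-c>s4; s2-a>s5; s2-b>s6; s2-c>s7; s3-a>s2; s3-b>s4; s3-c>s5; s4-a>s2; s4-b>s4; s4-c>s4; s5-a>s5; s5-b>s5; s5-c>s5; s6-a>s5; s6-b>s7; s6-c>s5; s7-a>s5; s7-b>s7; s7-c>s7

Run two small machines in parallel and take their product. One (4 states) tracks partial matches of the forbidden pattern `abc`; the other (4 states) tracks the count of `a`s, saturating at 3. Each combined state is a pair, one component from each; accept when both components accept. After merging equivalent states the machine shrinks.
        a   b   c  
>* s0   s1  s0  s0 
 * s1   s2  s3  s4 
 * s2   s5  s6  s7 
 * s3   s2  s4  s5 
 * s4   s2  s4  s4 
   s5   s5  s5  s5 
 * s6   s5  s7  s5 
 * s7   s5  s7  s7 
(> = start, * = accepting)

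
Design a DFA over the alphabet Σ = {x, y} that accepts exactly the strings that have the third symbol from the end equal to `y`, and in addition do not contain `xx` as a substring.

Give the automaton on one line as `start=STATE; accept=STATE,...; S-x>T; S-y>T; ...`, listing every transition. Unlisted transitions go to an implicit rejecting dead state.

start=q0; accept=q6,q7,q8; q0-x>q1; q0-y>q2; q1-x>q3; q1-y>q2; q2-x>q4; q2-y>q5; q3-x>q3; q3-y>q3; q4-x>q3; q4-y>q6; q5-x>q7; q5-y>q8; q6-x>q4; q6-y>q5; q7-x>q3; q7-y>q6; q8-x>q7; q8-y>q8

Run two small machines in parallel and take their product. One (15 states) tracks the last 3 symbols read; the other (3 states) tracks partial matches of the forbidden pattern `xx`. Each combined state is a pair, one component from each; accept when both components accept. After merging equivalent states the machine shrinks.
9 states suffice.
        x   y  
>  q0   q1  q2 
   q1   q3  q2 
   q2   q4  q5 
   q3   q3  q3 
   q4   q3  q6 
   q5   q7  q8 
 * q6   q4  q5 
 * q7   q3  q6 
 * q8   q7  q8 
(> = start, * = accepting)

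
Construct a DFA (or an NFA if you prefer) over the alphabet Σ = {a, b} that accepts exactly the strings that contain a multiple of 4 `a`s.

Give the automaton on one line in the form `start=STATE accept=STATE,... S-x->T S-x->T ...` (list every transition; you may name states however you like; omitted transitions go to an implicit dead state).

start=S0 accept=S0 S0-a->S1 S0-b->S0 S1-a->S2 S1-b->S1 S2-a->S3 S2-b->S2 S3-a->S0 S3-b->S3

The only thing that matters is how many `a`s have appeared, reduced mod 4. Use one state per residue: S0 for 0, …, S3 for 3. Reading `a` moves to the next residue; anything else stays put. S0 is accepting.
A 4-state machine:
        a   b  
>* S0   S1  S0 
   S1   S2  S1 
   S2   S3  S2 
   S3   S0  S3 
(> = start, * = accepting)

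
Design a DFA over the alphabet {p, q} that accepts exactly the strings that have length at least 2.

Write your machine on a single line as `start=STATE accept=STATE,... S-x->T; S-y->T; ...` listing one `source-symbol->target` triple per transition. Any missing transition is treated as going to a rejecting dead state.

start=A; accept=C,D; A-p->B; A-q->B; B-p->C; B-q->C; C-p->D; C-q->D; D-p->D; D-q->D

Count input length up to 3: every symbol moves from A toward D, which means 'more than 2' and absorbs. Accept from {C, D}.
With 4 states:
       p  q 
>  A   B  B 
   B   C  C 
 * C   D  D 
 * D   D  D 
(> = start, * = accepting)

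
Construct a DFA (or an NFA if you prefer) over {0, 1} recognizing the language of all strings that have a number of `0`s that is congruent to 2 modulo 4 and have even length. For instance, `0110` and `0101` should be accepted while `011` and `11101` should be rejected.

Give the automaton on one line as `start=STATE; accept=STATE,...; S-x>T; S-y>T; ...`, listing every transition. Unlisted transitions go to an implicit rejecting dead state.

start=S0; accept=S3; S0-0>S1; S0-1>S2; S1-0>S3; S1-1>S4; S2-0>S4; S2-1>S0; S3-0>S5; S3-1>S6; S4-0>S6; S4-1>S1; S5-0>S0; S5-1>S7; S6-0>S7; S6-1>S3; S7-0>S2; S7-1>S5

Run two small machines in parallel and take their product. One (4 states) tracks the count of `0`s modulo 4; the other (2 states) tracks the input length modulo 2. Each combined state is a pair, one component from each; accept when both components accept.
With 8 states:
        0   1  
>  S0   S1  S2 
   S1   S3  S4 
   S2   S4  S0 
 * S3   S5  S6 
   S4   S6  S1 
   S5   S0  S7 
   S6   S7  S3 
   S7   S2  S5 
(> = start, * = accepting)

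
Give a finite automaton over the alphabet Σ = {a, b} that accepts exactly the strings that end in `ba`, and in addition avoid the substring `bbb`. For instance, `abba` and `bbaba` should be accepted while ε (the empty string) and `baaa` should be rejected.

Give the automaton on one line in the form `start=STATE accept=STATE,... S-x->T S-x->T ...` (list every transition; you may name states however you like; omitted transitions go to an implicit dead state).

Run two small machines in parallel and take their product. The first has 3 states tracking how much of the suffix `ba` has currently been matched; the second has 4 states tracking partial matches of the forbidden pattern `bbb`. A product state is a pair (one from each), accepting exactly when both do. Equivalent product states are then merged.
With 5 states:
        a   b  
>  q0   q0  q1 
   q1   q2  q3 
 * q2   q0  q1 
   q3   q2  q4 
   q4   q4  q4 
(> = start, * = accepting)

start=q0 accept=q2 q0-a->q0 q0-b->q1 q1-a->q2 q1-b->q3 q2-a->q0 q2-b->q1 q3-a->q2 q3-b->q4 q4-a->q4 q4-b->q4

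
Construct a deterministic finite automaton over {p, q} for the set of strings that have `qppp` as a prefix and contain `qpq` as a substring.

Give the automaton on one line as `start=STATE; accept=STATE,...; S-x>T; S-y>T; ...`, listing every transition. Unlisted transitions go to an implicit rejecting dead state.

start=A; accept=L; A-p>B; A-q>C; B-p>B; B-q>D; C-p>E; C-q>D; D-p>F; D-q>D; E-p>G; E-q>H; F-p>B; F-q>H; G-p>I; G-q>D; H-p>H; H-q>H; I-p>I; I-q>J; J-p>K; J-q>J; K-p>I; K-q>L; L-p>L; L-q>L

Build one automaton per condition and run them in lockstep. One (6 states) tracks whether the input so far still matches the prefix `qppp`; the other (4 states) tracks whether and how much of `qpq` has been seen. Each combined state is a pair, one component from each; accept when both components accept.
With 12 states:
       p  q 
>  A   B  C 
   B   B  D 
   C   E  D 
   D   F  D 
   E   G  H 
   F   B  H 
   G   I  D 
   H   H  H 
   I   I  J 
   J   K  J 
   K   I  L 
 * L   L  L 
(> = start, * = accepting)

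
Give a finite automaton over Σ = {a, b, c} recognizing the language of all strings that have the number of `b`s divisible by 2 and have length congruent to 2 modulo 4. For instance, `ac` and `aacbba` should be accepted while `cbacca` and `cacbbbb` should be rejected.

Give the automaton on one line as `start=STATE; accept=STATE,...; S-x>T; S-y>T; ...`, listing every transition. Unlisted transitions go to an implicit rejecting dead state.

Handle the two conditions separately and then intersect. The first has 2 states tracking the count of `b`s modulo 2; the second has 4 states tracking the input length modulo 4. A product state is a pair (one from each), accepting exactly when both do.
With 8 states:
        a   b   c  
>  q0   q1  q2  q1 
   q1   q3  q4  q3 
   q2   q4  q3  q4 
 * q3   q5  q6  q5 
   q4   q6  q5  q6 
   q5   q0  q7  q0 
   q6   q7  q0  q7 
   q7   q2  q1  q2 
(> = start, * = accepting)

start=q0; accept=q3; q0-a>q1; q0-b>q2; q0-c>q1; q1-a>q3; q1-b>q4; q1-c>q3; q2-a>q4; q2-b>q3; q2-c>q4; q3-a>q5; q3-b>q6; q3-c>q5; q4-a>q6; q4-b>q5; q4-c>q6; q5-a>q0; q5-b>q7; q5-c>q0; q6-a>q7; q6-b>q0; q6-c>q7; q7-a>q2; q7-b>q1; q7-c>q2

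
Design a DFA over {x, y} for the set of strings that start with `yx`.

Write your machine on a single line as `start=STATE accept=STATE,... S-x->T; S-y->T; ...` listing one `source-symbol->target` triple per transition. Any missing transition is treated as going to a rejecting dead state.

Check the first 2 symbols one by one: q0 through q1 record how many have matched `yx` so far; any wrong symbol goes to the dead state q3. After all 2 match we enter the accepting sink q2.
With 4 states:
        x   y  
>  q0   q3  q1 
   q1   q2  q3 
 * q2   q2  q2 
   q3   q3  q3 
(> = start, * = accepting)

start=q0; accept=q2; q0-x->q3; q0-y->q1; q1-x->q2; q1-y->q3; q2-x->q2; q2-y->q2; q3-x->q3; q3-y->q3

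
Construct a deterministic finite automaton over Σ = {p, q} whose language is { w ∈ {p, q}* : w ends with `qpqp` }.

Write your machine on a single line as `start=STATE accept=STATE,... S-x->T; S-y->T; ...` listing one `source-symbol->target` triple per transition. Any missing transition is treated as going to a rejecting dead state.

Remember how much of `qpqp` the current input suffix matches. State S0 means no match yet; S1 means the last symbol is `q`; S2 means the last 2 symbols are `qp`; S3 means the last 3 symbols are `qpq`; S4 means the last 4 symbols are `qpqp`. Only S4 accepts. On a mismatch, fall back to the longest proper suffix that is still a prefix of `qpqp`.
A 5-state machine:
        p   q  
>  S0   S0  S1 
   S1   S2  S1 
   S2   S0  S3 
   S3   S4  S1 
 * S4   S0  S3 
(> = start, * = accepting)

start=S0; accept=S4; S0-p->S0; S0-q->S1; S1-p->S2; S1-q->S1; S2-p->S0; S2-q->S3; S3-p->S4; S3-q->S1; S4-p->S0; S4-q->S3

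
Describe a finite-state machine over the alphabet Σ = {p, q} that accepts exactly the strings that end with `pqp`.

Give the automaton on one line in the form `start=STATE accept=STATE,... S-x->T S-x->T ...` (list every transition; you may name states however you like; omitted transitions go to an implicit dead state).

start=S0 accept=S3 S0-p->S1 S0-q->S0 S1-p->S1 S1-q->S2 S2-p->S3 S2-q->S0 S3-p->S1 S3-q->S2

Remember how much of `pqp` the current input suffix matches. State S0 means no match yet; S1 means the last symbol is `p`; S2 means the last 2 symbols are `pq`; S3 means the last 3 symbols are `pqp`. Only S3 accepts. On a mismatch, fall back to the longest proper suffix that is still a prefix of `pqp`.
A 4-state machine:
        p   q  
>  S0   S1  S0 
   S1   S1  S2 
   S2   S3  S0 
 * S3   S1  S2 
(> = start, * = accepting)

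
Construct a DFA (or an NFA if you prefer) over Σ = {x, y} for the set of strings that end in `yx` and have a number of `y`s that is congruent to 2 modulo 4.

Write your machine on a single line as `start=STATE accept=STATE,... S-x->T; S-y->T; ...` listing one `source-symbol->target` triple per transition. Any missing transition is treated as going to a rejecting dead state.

Build one automaton per condition and run them in lockstep. The first has 3 states tracking how much of the suffix `yx` has currently been matched; the second has 4 states tracking the count of `y`s modulo 4. A product state is a pair (one from each), accepting exactly when both do. Equivalent product states are then merged.
6 states suffice.
       x  y 
>  A   A  B 
   B   B  C 
   C   D  E 
 * D   F  E 
   E   E  A 
   F   F  E 
(> = start, * = accepting)

start=A; accept=D; A-x->A; A-y->B; B-x->B; B-y->C; C-x->D; C-y->E; D-x->F; D-y->E; E-x->E; E-y->A; F-x->F; F-y->E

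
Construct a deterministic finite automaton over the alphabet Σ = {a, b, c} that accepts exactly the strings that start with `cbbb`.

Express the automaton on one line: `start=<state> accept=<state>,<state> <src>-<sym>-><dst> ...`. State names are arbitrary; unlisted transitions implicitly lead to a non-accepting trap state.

Walk along `cbbb` while the input agrees: from q0 take `c` to q1, and so on. Any deviation drops to the rejecting sink q5. Once q4 is reached the prefix is confirmed and every continuation is accepted.
6 states suffice.
        a   b   c  
>  q0   q5  q5  q1 
   q1   q5  q2  q5 
   q2   q5  q3  q5 
   q3   q5  q4  q5 
 * q4   q4  q4  q4 
   q5   q5  q5  q5 
(> = start, * = accepting)

start=q0 accept=q4 q0-a->q5 q0-b->q5 q0-c->q1 q1-a->q5 q1-b->q2 q1-c->q5 q2-a->q5 q2-b->q3 q2-c->q5 q3-a->q5 q3-b->q4 q3-c->q5 q4-a->q4 q4-b->q4 q4-c->q4 q5-a->q5 q5-b->q5 q5-c->q5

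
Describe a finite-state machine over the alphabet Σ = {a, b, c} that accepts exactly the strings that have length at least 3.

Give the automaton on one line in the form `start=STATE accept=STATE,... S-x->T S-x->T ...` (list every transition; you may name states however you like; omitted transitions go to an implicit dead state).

Count input length up to 4: every symbol moves from s0 toward s4, which means 'more than 3' and absorbs. Accept from {s3, s4}.
        a   b   c  
>  s0   s1  s1  s1 
   s1   s2  s2  s2 
   s2   s3  s3  s3 
 * s3   s4  s4  s4 
 * s4   s4  s4  s4 
(> = start, * = accepting)

start=s0 accept=s3,s4 s0-a->s1 s0-b->s1 s0-c->s1 s1-a->s2 s1-b->s2 s1-c->s2 s2-a->s3 s2-b->s3 s2-c->s3 s3-a->s4 s3-b->s4 s3-c->s4 s4-a->s4 s4-b->s4 s4-c->s4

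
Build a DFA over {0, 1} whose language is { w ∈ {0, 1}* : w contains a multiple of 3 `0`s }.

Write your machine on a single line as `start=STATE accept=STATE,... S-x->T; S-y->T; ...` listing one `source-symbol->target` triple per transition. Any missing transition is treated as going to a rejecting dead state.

start=A; accept=A; A-0->B; A-1->A; B-0->C; B-1->B; C-0->A; C-1->C

Keep the running count of `0`s modulo 3: each `0` advances along the cycle A → B → C → A while other symbols loop. Accept at A.
       0  1 
>* A   B  A 
   B   C  B 
   C   A  C 
(> = start, * = accepting)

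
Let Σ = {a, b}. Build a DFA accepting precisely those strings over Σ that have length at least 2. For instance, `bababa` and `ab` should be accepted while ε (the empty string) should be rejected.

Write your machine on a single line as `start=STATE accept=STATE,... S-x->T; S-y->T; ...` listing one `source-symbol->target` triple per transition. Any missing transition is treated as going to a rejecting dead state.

We only need to distinguish lengths 0, 1, …, 2, and '>2'. Chain q0 → q1 → q2 → q3 on every symbol, with q3 looping. Accepting states: {q2, q3}.
        a   b  
>  q0   q1  q1 
   q1   q2  q2 
 * q2   q3  q3 
 * q3   q3  q3 
(> = start, * = accepting)

start=q0; accept=q2,q3; q0-a->q1; q0-b->q1; q1-a->q2; q1-b->q2; q2-a->q3; q2-b->q3; q3-a->q3; q3-b->q3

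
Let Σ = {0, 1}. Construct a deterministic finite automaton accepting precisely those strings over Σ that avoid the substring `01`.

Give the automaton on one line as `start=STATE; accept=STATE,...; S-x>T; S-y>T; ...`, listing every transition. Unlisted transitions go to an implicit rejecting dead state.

Track partial matches of the forbidden pattern `01`. State S2 is a dead state reached once `01` has occurred; every other state accepts. S0 means no part of `01` is currently matched.
3 states suffice.
        0   1  
>* S0   S1  S0 
 * S1   S1  S2 
   S2   S2  S2 
(> = start, * = accepting)

start=S0; accept=S0,S1; S0-0>S1; S0-1>S0; S1-0>S1; S1-1>S2; S2-0>S2; S2-1>S2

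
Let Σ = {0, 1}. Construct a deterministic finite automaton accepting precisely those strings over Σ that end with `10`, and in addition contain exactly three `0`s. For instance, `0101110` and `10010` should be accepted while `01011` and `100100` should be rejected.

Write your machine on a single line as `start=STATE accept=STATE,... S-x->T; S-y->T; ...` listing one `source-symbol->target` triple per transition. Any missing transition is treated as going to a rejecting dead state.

start=q0; accept=q5; q0-0->q1; q0-1->q0; q1-0->q2; q1-1->q1; q2-0->q3; q2-1->q4; q3-0->q3; q3-1->q3; q4-0->q5; q4-1->q4; q5-0->q3; q5-1->q3

Run two small machines in parallel and take their product. One (3 states) tracks how much of the suffix `10` has currently been matched; the other (5 states) tracks the count of `0`s, saturating at 4. Each combined state is a pair, one component from each; accept when both components accept. After merging equivalent states the machine shrinks.
A 6-state machine:
        0   1  
>  q0   q1  q0 
   q1   q2  q1 
   q2   q3  q4 
   q3   q3  q3 
   q4   q5  q4 
 * q5   q3  q3 
(> = start, * = accepting)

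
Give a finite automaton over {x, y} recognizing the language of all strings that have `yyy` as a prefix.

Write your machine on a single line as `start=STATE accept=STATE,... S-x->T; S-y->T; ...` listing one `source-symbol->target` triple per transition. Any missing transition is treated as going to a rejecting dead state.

start=A; accept=D; A-x->E; A-y->B; B-x->E; B-y->C; C-x->E; C-y->D; D-x->D; D-y->D; E-x->E; E-y->E

Walk along `yyy` while the input agrees: from A take `y` to B, and so on. Any deviation drops to the rejecting sink E. Once D is reached the prefix is confirmed and every continuation is accepted.
5 states suffice.
       x  y 
>  A   E  B 
   B   E  C 
   C   E  D 
 * D   D  D 
   E   E  E 
(> = start, * = accepting)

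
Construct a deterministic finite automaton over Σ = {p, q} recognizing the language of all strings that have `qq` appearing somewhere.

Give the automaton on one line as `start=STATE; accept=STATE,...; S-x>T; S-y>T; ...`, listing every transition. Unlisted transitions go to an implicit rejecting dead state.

States s0..s1 record the length of the longest prefix of `qq` that matches the current input suffix. Reaching s2 means `qq` has been seen, and we stay there forever. Accept from s2.
        p   q  
>  s0   s0  s1 
   s1   s0  s2 
 * s2   s2  s2 
(> = start, * = accepting)

start=s0; accept=s2; s0-p>s0; s0-q>s1; s1-p>s0; s1-q>s2; s2-p>s2; s2-q>s2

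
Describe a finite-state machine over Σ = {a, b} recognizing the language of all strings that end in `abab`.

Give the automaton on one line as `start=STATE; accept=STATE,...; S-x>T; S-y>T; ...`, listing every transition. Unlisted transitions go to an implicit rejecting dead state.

start=s0; accept=s4; s0-a>s1; s0-b>s0; s1-a>s1; s1-b>s2; s2-a>s3; s2-b>s0; s3-a>s1; s3-b>s4; s4-a>s3; s4-b>s0

Let each state record the length of the longest suffix of the input read so far that is also a prefix of `abab`. s1 means the last symbol is `a`; s2 means the last 2 symbols are `ab`; s3 means the last 3 symbols are `aba`; s4 means the last 4 symbols are `abab`. Accept only at s4, where the string currently ends in `abab`.
With 5 states:
        a   b  
>  s0   s1  s0 
   s1   s1  s2 
   s2   s3  s0 
   s3   s1  s4 
 * s4   s3  s0 
(> = start, * = accepting)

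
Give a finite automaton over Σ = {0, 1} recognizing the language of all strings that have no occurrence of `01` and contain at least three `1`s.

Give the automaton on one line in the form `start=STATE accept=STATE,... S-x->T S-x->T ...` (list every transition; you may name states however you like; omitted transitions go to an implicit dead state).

start=q0 accept=q4,q5 q0-0->q1 q0-1->q2 q1-0->q1 q1-1->q1 q2-0->q1 q2-1->q3 q3-0->q1 q3-1->q4 q4-0->q5 q4-1->q4 q5-0->q5 q5-1->q1

Handle the two conditions separately and then intersect. The first has 3 states tracking partial matches of the forbidden pattern `01`; the second has 5 states tracking the count of `1`s, saturating at 4. A product state is a pair (one from each), accepting exactly when both do. After merging equivalent states the machine shrinks.
With 6 states:
        0   1  
>  q0   q1  q2 
   q1   q1  q1 
   q2   q1  q3 
   q3   q1  q4 
 * q4   q5  q4 
 * q5   q5  q1 
(> = start, * = accepting)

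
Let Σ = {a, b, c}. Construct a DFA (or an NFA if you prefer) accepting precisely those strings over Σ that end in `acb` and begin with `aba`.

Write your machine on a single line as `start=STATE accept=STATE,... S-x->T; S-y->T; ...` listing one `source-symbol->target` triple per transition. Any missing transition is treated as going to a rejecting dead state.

Build one automaton per condition and run them in lockstep. The first has 4 states tracking how much of the suffix `acb` has currently been matched; the second has 5 states tracking whether the input so far still matches the prefix `aba`. A product state is a pair (one from each), accepting exactly when both do. After merging equivalent states the machine shrinks.
8 states suffice.
        a   b   c  
>  q0   q1  q2  q2 
   q1   q2  q3  q2 
   q2   q2  q2  q2 
   q3   q4  q2  q2 
   q4   q4  q5  q6 
   q5   q4  q5  q5 
   q6   q4  q7  q5 
 * q7   q4  q5  q5 
(> = start, * = accepting)

start=q0; accept=q7; q0-a->q1; q0-b->q2; q0-c->q2; q1-a->q2; q1-b->q3; q1-c->q2; q2-a->q2; q2-b->q2; q2-c->q2; q3-a->q4; q3-b->q2; q3-c->q2; q4-a->q4; q4-b->q5; q4-c->q6; q5-a->q4; q5-b->q5; q5-c->q5; q6-a->q4; q6-b->q7; q6-c->q5; q7-a->q4; q7-b->q5; q7-c->q5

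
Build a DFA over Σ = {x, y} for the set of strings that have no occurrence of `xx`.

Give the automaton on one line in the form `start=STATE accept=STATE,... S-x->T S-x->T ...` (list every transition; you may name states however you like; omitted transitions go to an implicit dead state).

start=s0 accept=s0,s1 s0-x->s1 s0-y->s0 s1-x->s2 s1-y->s0 s2-x->s2 s2-y->s2

This is the complement of 'contains `xx`'. Use the same substring-matching states — s0 through s2 holding how much of `xx` has just been matched — but flip the accepting set: everything except the trap s2 accepts.
        x   y  
>* s0   s1  s0 
 * s1   s2  s0 
   s2   s2  s2 
(> = start, * = accepting)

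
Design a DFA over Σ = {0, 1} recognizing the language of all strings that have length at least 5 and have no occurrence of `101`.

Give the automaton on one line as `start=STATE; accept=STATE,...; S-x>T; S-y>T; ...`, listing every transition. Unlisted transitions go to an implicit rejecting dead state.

start=s0; accept=s13,s14,s15; s0-0>s1; s0-1>s2; s1-0>s3; s1-1>s4; s2-0>s5; s2-1>s4; s3-0>s6; s3-1>s7; s4-0>s8; s4-1>s7; s5-0>s6; s5-1>s9; s6-0>s10; s6-1>s11; s7-0>s12; s7-1>s11; s8-0>s10; s8-1>s9; s9-0>s9; s9-1>s9; s10-0>s13; s10-1>s14; s11-0>s15; s11-1>s14; s12-0>s13; s12-1>s9; s13-0>s13; s13-1>s14; s14-0>s15; s14-1>s14; s15-0>s13; s15-1>s9

Run two small machines in parallel and take their product. The first has 7 states tracking the input length, saturating at 6; the second has 4 states tracking partial matches of the forbidden pattern `101`. A product state is a pair (one from each), accepting exactly when both do. Equivalent product states are then merged.
          0    1  
>  s0     s1   s2 
   s1     s3   s4 
   s2     s5   s4 
   s3     s6   s7 
   s4     s8   s7 
   s5     s6   s9 
   s6    s10  s11 
   s7    s12  s11 
   s8    s10   s9 
   s9     s9   s9 
   s10   s13  s14 
   s11   s15  s14 
   s12   s13   s9 
 * s13   s13  s14 
 * s14   s15  s14 
 * s15   s13   s9 
(> = start, * = accepting)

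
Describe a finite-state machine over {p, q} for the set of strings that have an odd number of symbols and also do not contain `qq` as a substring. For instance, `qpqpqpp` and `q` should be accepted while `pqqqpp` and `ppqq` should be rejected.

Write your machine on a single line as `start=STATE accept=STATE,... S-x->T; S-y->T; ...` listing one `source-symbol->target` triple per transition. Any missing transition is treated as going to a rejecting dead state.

Run two small machines in parallel and take their product. The first has 2 states tracking the input length modulo 2; the second has 3 states tracking partial matches of the forbidden pattern `qq`. A product state is a pair (one from each), accepting exactly when both do.
With 6 states:
        p   q  
>  s0   s1  s2 
 * s1   s0  s3 
 * s2   s0  s4 
   s3   s1  s5 
   s4   s5  s5 
   s5   s4  s4 
(> = start, * = accepting)

start=s0; accept=s1,s2; s0-p->s1; s0-q->s2; s1-p->s0; s1-q->s3; s2-p->s0; s2-q->s4; s3-p->s1; s3-q->s5; s4-p->s5; s4-q->s5; s5-p->s4; s5-q->s4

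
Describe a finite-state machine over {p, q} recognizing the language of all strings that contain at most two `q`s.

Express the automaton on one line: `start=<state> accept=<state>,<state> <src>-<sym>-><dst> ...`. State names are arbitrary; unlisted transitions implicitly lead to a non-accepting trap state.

start=S0 accept=S0,S1,S2 S0-p->S0 S0-q->S1 S1-p->S1 S1-q->S2 S2-p->S2 S2-q->S3 S3-p->S3 S3-q->S3

Only the number of `q`s matters, and only up to 3. Make a chain S0 → S1 → S2 → S3 advanced by each `q` (with S3 absorbing); every other symbol self-loops. The accepting set is {S0, S1, S2}.
With 4 states:
        p   q  
>* S0   S0  S1 
 * S1   S1  S2 
 * S2   S2  S3 
   S3   S3  S3 
(> = start, * = accepting)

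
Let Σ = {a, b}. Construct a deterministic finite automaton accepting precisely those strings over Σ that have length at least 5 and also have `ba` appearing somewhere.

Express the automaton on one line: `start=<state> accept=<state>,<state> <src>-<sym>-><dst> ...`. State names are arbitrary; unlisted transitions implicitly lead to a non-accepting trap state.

Run two small machines in parallel and take their product. The first has 7 states tracking the input length, saturating at 6; the second has 3 states tracking whether and how much of `ba` has been seen. A product state is a pair (one from each), accepting exactly when both do. After merging equivalent states the machine shrinks.
With 12 states:
          a    b  
>  q0     q1   q2 
   q1     q3   q4 
   q2     q5   q4 
   q3     q6   q7 
   q4     q8   q7 
   q5     q8   q8 
   q6     q6   q9 
   q7    q10   q9 
   q8    q10  q10 
   q9    q11   q9 
   q10   q11  q11 
 * q11   q11  q11 
(> = start, * = accepting)

start=q0 accept=q11 q0-a->q1 q0-b->q2 q1-a->q3 q1-b->q4 q2-a->q5 q2-b->q4 q3-a->q6 q3-b->q7 q4-a->q8 q4-b->q7 q5-a->q8 q5-b->q8 q6-a->q6 q6-b->q9 q7-a->q10 q7-b->q9 q8-a->q10 q8-b->q10 q9-a->q11 q9-b->q9 q10-a->q11 q10-b->q11 q11-a->q11 q11-b->q11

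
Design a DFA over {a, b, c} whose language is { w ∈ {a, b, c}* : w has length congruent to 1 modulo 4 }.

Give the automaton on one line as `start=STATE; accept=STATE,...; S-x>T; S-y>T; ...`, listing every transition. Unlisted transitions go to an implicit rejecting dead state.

Only the length mod 4 matters, so use a 4-cycle: from any state, every input symbol moves to the next state, wrapping q3 back to q0. Mark q1 accepting.
        a   b   c  
>  q0   q1  q1  q1 
 * q1   q2  q2  q2 
   q2   q3  q3  q3 
   q3   q0  q0  q0 
(> = start, * = accepting)

start=q0; accept=q1; q0-a>q1; q0-b>q1; q0-c>q1; q1-a>q2; q1-b>q2; q1-c>q2; q2-a>q3; q2-b>q3; q2-c>q3; q3-a>q0; q3-b>q0; q3-c>q0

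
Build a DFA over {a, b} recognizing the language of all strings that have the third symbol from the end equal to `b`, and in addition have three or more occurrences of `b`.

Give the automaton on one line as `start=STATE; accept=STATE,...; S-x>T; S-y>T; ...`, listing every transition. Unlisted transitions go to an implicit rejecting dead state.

Handle the two conditions separately and then intersect. The first has 15 states tracking the last 3 symbols read; the second has 5 states tracking the count of `b`s, saturating at 4. A product state is a pair (one from each), accepting exactly when both do. After merging equivalent states the machine shrinks.
With 14 states:
          a    b  
>  q0     q0   q1 
   q1     q2   q3 
   q2     q2   q4 
   q3     q5   q6 
   q4     q5   q7 
   q5     q8   q9 
 * q6    q10   q6 
   q7    q10   q6 
   q8     q8  q11 
 * q9    q12   q7 
 * q10   q13   q9 
   q11   q12   q7 
   q12   q13   q9 
 * q13    q8  q11 
(> = start, * = accepting)

start=q0; accept=q6,q9,q10,q13; q0-a>q0; q0-b>q1; q1-a>q2; q1-b>q3; q2-a>q2; q2-b>q4; q3-a>q5; q3-b>q6; q4-a>q5; q4-b>q7; q5-a>q8; q5-b>q9; q6-a>q10; q6-b>q6; q7-a>q10; q7-b>q6; q8-a>q8; q8-b>q11; q9-a>q12; q9-b>q7; q10-a>q13; q10-b>q9; q11-a>q12; q11-b>q7; q12-a>q13; q12-b>q9; q13-a>q8; q13-b>q11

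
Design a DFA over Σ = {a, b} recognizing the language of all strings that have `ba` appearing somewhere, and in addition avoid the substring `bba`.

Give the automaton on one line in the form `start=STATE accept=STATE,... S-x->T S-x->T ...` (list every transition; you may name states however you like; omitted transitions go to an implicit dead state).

start=q0 accept=q2,q4,q6 q0-a->q0 q0-b->q1 q1-a->q2 q1-b->q3 q2-a->q2 q2-b->q4 q3-a->q5 q3-b->q3 q4-a->q2 q4-b->q6 q5-a->q5 q5-b->q5 q6-a->q5 q6-b->q6

Run two small machines in parallel and take their product. One (3 states) tracks whether and how much of `ba` has been seen; the other (4 states) tracks partial matches of the forbidden pattern `bba`. Each combined state is a pair, one component from each; accept when both components accept.
        a   b  
>  q0   q0  q1 
   q1   q2  q3 
 * q2   q2  q4 
   q3   q5  q3 
 * q4   q2  q6 
   q5   q5  q5 
 * q6   q5  q6 
(> = start, * = accepting)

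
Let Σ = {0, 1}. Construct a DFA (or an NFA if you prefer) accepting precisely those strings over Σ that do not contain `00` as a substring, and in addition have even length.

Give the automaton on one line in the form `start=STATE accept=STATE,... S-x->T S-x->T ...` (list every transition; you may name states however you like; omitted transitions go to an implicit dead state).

start=s0 accept=s0,s4 s0-0->s1 s0-1->s2 s1-0->s3 s1-1->s0 s2-0->s4 s2-1->s0 s3-0->s3 s3-1->s3 s4-0->s3 s4-1->s2

Run two small machines in parallel and take their product. The first has 3 states tracking partial matches of the forbidden pattern `00`; the second has 2 states tracking the input length modulo 2. A product state is a pair (one from each), accepting exactly when both do. Equivalent product states are then merged.
5 states suffice.
        0   1  
>* s0   s1  s2 
   s1   s3  s0 
   s2   s4  s0 
   s3   s3  s3 
 * s4   s3  s2 
(> = start, * = accepting)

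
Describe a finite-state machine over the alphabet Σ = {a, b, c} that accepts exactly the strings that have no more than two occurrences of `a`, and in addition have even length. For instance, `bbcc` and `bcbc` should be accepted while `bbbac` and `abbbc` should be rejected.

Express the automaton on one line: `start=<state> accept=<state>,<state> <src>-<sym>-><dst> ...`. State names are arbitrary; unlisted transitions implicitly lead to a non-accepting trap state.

start=S0 accept=S0,S3,S4 S0-a->S1 S0-b->S2 S0-c->S2 S1-a->S3 S1-b->S4 S1-c->S4 S2-a->S4 S2-b->S0 S2-c->S0 S3-a->S5 S3-b->S6 S3-c->S6 S4-a->S6 S4-b->S1 S4-c->S1 S5-a->S5 S5-b->S5 S5-c->S5 S6-a->S5 S6-b->S3 S6-c->S3

Run two small machines in parallel and take their product. One (4 states) tracks the count of `a`s, saturating at 3; the other (2 states) tracks the input length modulo 2. Each combined state is a pair, one component from each; accept when both components accept. Equivalent product states are then merged.
7 states suffice.
        a   b   c  
>* S0   S1  S2  S2 
   S1   S3  S4  S4 
   S2   S4  S0  S0 
 * S3   S5  S6  S6 
 * S4   S6  S1  S1 
   S5   S5  S5  S5 
   S6   S5  S3  S3 
(> = start, * = accepting)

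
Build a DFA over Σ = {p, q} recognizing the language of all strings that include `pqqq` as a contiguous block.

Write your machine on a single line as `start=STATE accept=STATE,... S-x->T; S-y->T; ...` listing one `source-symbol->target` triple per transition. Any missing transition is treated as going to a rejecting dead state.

States S0..S3 record the length of the longest prefix of `pqqq` that matches the current input suffix. Reaching S4 means `pqqq` has been seen, and we stay there forever. Accept from S4.
A 5-state machine:
        p   q  
>  S0   S1  S0 
   S1   S1  S2 
   S2   S1  S3 
   S3   S1  S4 
 * S4   S4  S4 
(> = start, * = accepting)

start=S0; accept=S4; S0-p->S1; S0-q->S0; S1-p->S1; S1-q->S2; S2-p->S1; S2-q->S3; S3-p->S1; S3-q->S4; S4-p->S4; S4-q->S4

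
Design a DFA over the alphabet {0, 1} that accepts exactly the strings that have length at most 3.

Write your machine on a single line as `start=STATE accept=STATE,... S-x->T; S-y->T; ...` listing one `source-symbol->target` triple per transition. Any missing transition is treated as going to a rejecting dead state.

We only need to distinguish lengths 0, 1, …, 3, and '>3'. Chain A → B → C → D → E on every symbol, with E looping. Accepting states: {A, B, C, D}.
       0  1 
>* A   B  B 
 * B   C  C 
 * C   D  D 
 * D   E  E 
   E   E  E 
(> = start, * = accepting)

start=A; accept=A,B,C,D; A-0->B; A-1->B; B-0->C; B-1->C; C-0->D; C-1->D; D-0->E; D-1->E; E-0->E; E-1->E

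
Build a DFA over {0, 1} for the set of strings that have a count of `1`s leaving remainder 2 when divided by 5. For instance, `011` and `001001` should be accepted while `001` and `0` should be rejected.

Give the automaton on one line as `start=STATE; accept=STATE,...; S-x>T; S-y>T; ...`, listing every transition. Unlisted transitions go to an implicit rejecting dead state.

Keep the running count of `1`s modulo 5: each `1` advances along the cycle s0 → s1 → s2 → s3 → s4 → s0 while other symbols loop. Accept at s2.
        0   1  
>  s0   s0  s1 
   s1   s1  s2 
 * s2   s2  s3 
   s3   s3  s4 
   s4   s4  s0 
(> = start, * = accepting)

start=s0; accept=s2; s0-0>s0; s0-1>s1; s1-0>s1; s1-1>s2; s2-0>s2; s2-1>s3; s3-0>s3; s3-1>s4; s4-0>s4; s4-1>s0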